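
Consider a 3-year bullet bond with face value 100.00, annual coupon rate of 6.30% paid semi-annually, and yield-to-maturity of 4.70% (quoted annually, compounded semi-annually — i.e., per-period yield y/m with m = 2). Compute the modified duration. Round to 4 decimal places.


Answer: Modified duration = 2.7217

Derivation:
Coupon per period c = face * coupon_rate / m = 3.150000
Periods per year m = 2; per-period yield y/m = 0.023500
Number of cashflows N = 6
Cashflows (t years, CF_t, discount factor 1/(1+y/m)^(m*t), PV):
  t = 0.5000: CF_t = 3.150000, DF = 0.977040, PV = 3.077675
  t = 1.0000: CF_t = 3.150000, DF = 0.954606, PV = 3.007010
  t = 1.5000: CF_t = 3.150000, DF = 0.932688, PV = 2.937968
  t = 2.0000: CF_t = 3.150000, DF = 0.911273, PV = 2.870511
  t = 2.5000: CF_t = 3.150000, DF = 0.890350, PV = 2.804603
  t = 3.0000: CF_t = 103.150000, DF = 0.869907, PV = 89.730926
Price P = sum_t PV_t = 104.428692
First compute Macaulay numerator sum_t t * PV_t:
  t * PV_t at t = 0.5000: 1.538837
  t * PV_t at t = 1.0000: 3.007010
  t * PV_t at t = 1.5000: 4.406952
  t * PV_t at t = 2.0000: 5.741021
  t * PV_t at t = 2.5000: 7.011506
  t * PV_t at t = 3.0000: 269.192778
Macaulay duration D = 290.898105 / 104.428692 = 2.785615
Modified duration = D / (1 + y/m) = 2.785615 / (1 + 0.023500) = 2.721656


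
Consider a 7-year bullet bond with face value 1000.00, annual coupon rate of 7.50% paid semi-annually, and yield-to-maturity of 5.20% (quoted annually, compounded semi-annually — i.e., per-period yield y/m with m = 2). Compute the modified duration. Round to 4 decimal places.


Coupon per period c = face * coupon_rate / m = 37.500000
Periods per year m = 2; per-period yield y/m = 0.026000
Number of cashflows N = 14
Cashflows (t years, CF_t, discount factor 1/(1+y/m)^(m*t), PV):
  t = 0.5000: CF_t = 37.500000, DF = 0.974659, PV = 36.549708
  t = 1.0000: CF_t = 37.500000, DF = 0.949960, PV = 35.623497
  t = 1.5000: CF_t = 37.500000, DF = 0.925887, PV = 34.720757
  t = 2.0000: CF_t = 37.500000, DF = 0.902424, PV = 33.840894
  t = 2.5000: CF_t = 37.500000, DF = 0.879555, PV = 32.983327
  t = 3.0000: CF_t = 37.500000, DF = 0.857266, PV = 32.147492
  t = 3.5000: CF_t = 37.500000, DF = 0.835542, PV = 31.332839
  t = 4.0000: CF_t = 37.500000, DF = 0.814369, PV = 30.538829
  t = 4.5000: CF_t = 37.500000, DF = 0.793732, PV = 29.764941
  t = 5.0000: CF_t = 37.500000, DF = 0.773618, PV = 29.010663
  t = 5.5000: CF_t = 37.500000, DF = 0.754013, PV = 28.275500
  t = 6.0000: CF_t = 37.500000, DF = 0.734906, PV = 27.558967
  t = 6.5000: CF_t = 37.500000, DF = 0.716282, PV = 26.860592
  t = 7.0000: CF_t = 1037.500000, DF = 0.698131, PV = 724.310956
Price P = sum_t PV_t = 1133.518962
First compute Macaulay numerator sum_t t * PV_t:
  t * PV_t at t = 0.5000: 18.274854
  t * PV_t at t = 1.0000: 35.623497
  t * PV_t at t = 1.5000: 52.081136
  t * PV_t at t = 2.0000: 67.681788
  t * PV_t at t = 2.5000: 82.458318
  t * PV_t at t = 3.0000: 96.442477
  t * PV_t at t = 3.5000: 109.664935
  t * PV_t at t = 4.0000: 122.155316
  t * PV_t at t = 4.5000: 133.942233
  t * PV_t at t = 5.0000: 145.053317
  t * PV_t at t = 5.5000: 155.515252
  t * PV_t at t = 6.0000: 165.353803
  t * PV_t at t = 6.5000: 174.593847
  t * PV_t at t = 7.0000: 5070.176693
Macaulay duration D = 6429.017466 / 1133.518962 = 5.671733
Modified duration = D / (1 + y/m) = 5.671733 / (1 + 0.026000) = 5.528005

Answer: Modified duration = 5.5280


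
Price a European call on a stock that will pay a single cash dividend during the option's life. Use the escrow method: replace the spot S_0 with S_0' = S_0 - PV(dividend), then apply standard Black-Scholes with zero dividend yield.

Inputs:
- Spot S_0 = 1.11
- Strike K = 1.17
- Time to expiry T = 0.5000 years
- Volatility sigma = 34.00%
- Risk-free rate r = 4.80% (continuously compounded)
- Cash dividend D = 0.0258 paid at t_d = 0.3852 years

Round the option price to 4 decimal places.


Answer: Price = 0.0802

Derivation:
PV(D) = D * exp(-r * t_d) = 0.0258 * 0.98168028 = 0.02532735
S_0' = S_0 - PV(D) = 1.1100 - 0.02532735 = 1.08467265
d1 = (ln(S_0'/K) + (r + sigma^2/2)*T) / (sigma*sqrt(T)) = -0.09494162
d2 = d1 - sigma*sqrt(T) = -0.33535793
exp(-rT) = 0.97628571
N(d1) = 0.46218060; N(d2) = 0.36867755
C = S_0' * N(d1) - K * exp(-rT) * N(d2) = 1.08467265 * 0.46218060 - 1.1700 * 0.97628571 * 0.36867755 = 0.0802


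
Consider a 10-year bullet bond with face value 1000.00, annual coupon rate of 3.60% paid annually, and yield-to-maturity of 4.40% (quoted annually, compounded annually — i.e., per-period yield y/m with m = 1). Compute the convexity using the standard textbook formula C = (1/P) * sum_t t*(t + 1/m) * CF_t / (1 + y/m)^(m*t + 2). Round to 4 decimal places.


Answer: Convexity = 81.2330

Derivation:
Coupon per period c = face * coupon_rate / m = 36.000000
Periods per year m = 1; per-period yield y/m = 0.044000
Number of cashflows N = 10
Cashflows (t years, CF_t, discount factor 1/(1+y/m)^(m*t), PV):
  t = 1.0000: CF_t = 36.000000, DF = 0.957854, PV = 34.482759
  t = 2.0000: CF_t = 36.000000, DF = 0.917485, PV = 33.029462
  t = 3.0000: CF_t = 36.000000, DF = 0.878817, PV = 31.637416
  t = 4.0000: CF_t = 36.000000, DF = 0.841779, PV = 30.304038
  t = 5.0000: CF_t = 36.000000, DF = 0.806302, PV = 29.026857
  t = 6.0000: CF_t = 36.000000, DF = 0.772320, PV = 27.803502
  t = 7.0000: CF_t = 36.000000, DF = 0.739770, PV = 26.631707
  t = 8.0000: CF_t = 36.000000, DF = 0.708592, PV = 25.509298
  t = 9.0000: CF_t = 36.000000, DF = 0.678728, PV = 24.434194
  t = 10.0000: CF_t = 1036.000000, DF = 0.650122, PV = 673.526626
Price P = sum_t PV_t = 936.385859
Convexity numerator sum_t t*(t + 1/m) * CF_t / (1+y/m)^(m*t + 2):
  t = 1.0000: term = 63.274832
  t = 2.0000: term = 181.824230
  t = 3.0000: term = 348.322279
  t = 4.0000: term = 556.070050
  t = 5.0000: term = 798.951221
  t = 6.0000: term = 1071.390526
  t = 7.0000: term = 1368.314848
  t = 8.0000: term = 1685.116808
  t = 9.0000: term = 2017.620700
  t = 10.0000: term = 67974.568060
Convexity = (1/P) * sum = 76065.453555 / 936.385859 = 81.233022


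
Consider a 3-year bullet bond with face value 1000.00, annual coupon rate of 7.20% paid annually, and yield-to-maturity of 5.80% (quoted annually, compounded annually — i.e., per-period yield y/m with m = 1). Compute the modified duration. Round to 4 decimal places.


Coupon per period c = face * coupon_rate / m = 72.000000
Periods per year m = 1; per-period yield y/m = 0.058000
Number of cashflows N = 3
Cashflows (t years, CF_t, discount factor 1/(1+y/m)^(m*t), PV):
  t = 1.0000: CF_t = 72.000000, DF = 0.945180, PV = 68.052930
  t = 2.0000: CF_t = 72.000000, DF = 0.893364, PV = 64.322240
  t = 3.0000: CF_t = 1072.000000, DF = 0.844390, PV = 905.185904
Price P = sum_t PV_t = 1037.561074
First compute Macaulay numerator sum_t t * PV_t:
  t * PV_t at t = 1.0000: 68.052930
  t * PV_t at t = 2.0000: 128.644480
  t * PV_t at t = 3.0000: 2715.557712
Macaulay duration D = 2912.255122 / 1037.561074 = 2.806828
Modified duration = D / (1 + y/m) = 2.806828 / (1 + 0.058000) = 2.652956

Answer: Modified duration = 2.6530


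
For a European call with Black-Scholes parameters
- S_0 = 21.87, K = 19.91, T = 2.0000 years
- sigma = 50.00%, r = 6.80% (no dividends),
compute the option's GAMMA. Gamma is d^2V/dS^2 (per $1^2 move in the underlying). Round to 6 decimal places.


d1 = 0.6786722025; d2 = -0.0284345787
phi(d1) = 0.3168786099; exp(-qT) = 1.0000000000; exp(-rT) = 0.8728426325
Gamma = exp(-qT) * phi(d1) / (S * sigma * sqrt(T)) = 1.0000000000 * 0.3168786099 / (21.8700 * 0.5000 * 1.4142135624) = 0.020491

Answer: Gamma = 0.020491


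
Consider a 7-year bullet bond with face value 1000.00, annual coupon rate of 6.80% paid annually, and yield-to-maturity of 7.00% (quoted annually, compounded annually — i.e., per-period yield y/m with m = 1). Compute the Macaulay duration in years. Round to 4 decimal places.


Answer: Macaulay duration = 5.7887 years

Derivation:
Coupon per period c = face * coupon_rate / m = 68.000000
Periods per year m = 1; per-period yield y/m = 0.070000
Number of cashflows N = 7
Cashflows (t years, CF_t, discount factor 1/(1+y/m)^(m*t), PV):
  t = 1.0000: CF_t = 68.000000, DF = 0.934579, PV = 63.551402
  t = 2.0000: CF_t = 68.000000, DF = 0.873439, PV = 59.393834
  t = 3.0000: CF_t = 68.000000, DF = 0.816298, PV = 55.508256
  t = 4.0000: CF_t = 68.000000, DF = 0.762895, PV = 51.876874
  t = 5.0000: CF_t = 68.000000, DF = 0.712986, PV = 48.483060
  t = 6.0000: CF_t = 68.000000, DF = 0.666342, PV = 45.311271
  t = 7.0000: CF_t = 1068.000000, DF = 0.622750, PV = 665.096724
Price P = sum_t PV_t = 989.221421
Macaulay numerator sum_t t * PV_t:
  t * PV_t at t = 1.0000: 63.551402
  t * PV_t at t = 2.0000: 118.787667
  t * PV_t at t = 3.0000: 166.524767
  t * PV_t at t = 4.0000: 207.507498
  t * PV_t at t = 5.0000: 242.415301
  t * PV_t at t = 6.0000: 271.867627
  t * PV_t at t = 7.0000: 4655.677070
Macaulay duration D = (sum_t t * PV_t) / P = 5726.331332 / 989.221421 = 5.788726


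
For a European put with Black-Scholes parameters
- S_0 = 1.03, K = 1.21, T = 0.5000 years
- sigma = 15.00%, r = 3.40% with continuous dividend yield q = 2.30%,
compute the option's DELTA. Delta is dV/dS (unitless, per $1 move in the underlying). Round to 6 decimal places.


d1 = -1.4136154195; d2 = -1.5196814367
phi(d1) = 0.1468868362; exp(-qT) = 0.9885658722; exp(-rT) = 0.9831436846
N(-d1) = 0.9212625743
Delta = -exp(-qT) * N(-d1) = -0.9885658722 * 0.9212625743 = -0.910729

Answer: Delta = -0.910729


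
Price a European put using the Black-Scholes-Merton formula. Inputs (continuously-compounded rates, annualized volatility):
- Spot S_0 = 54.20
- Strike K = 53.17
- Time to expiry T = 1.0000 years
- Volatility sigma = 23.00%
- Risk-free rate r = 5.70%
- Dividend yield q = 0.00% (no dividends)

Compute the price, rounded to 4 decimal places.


d1 = (ln(S/K) + (r - q + 0.5*sigma^2) * T) / (sigma * sqrt(T)) = 0.44624600
d2 = d1 - sigma * sqrt(T) = 0.21624600
exp(-rT) = 0.94459407; exp(-qT) = 1.00000000
P = K * exp(-rT) * N(-d2) - S_0 * exp(-qT) * N(-d1)
N(-d1) = 0.32770978; N(-d2) = 0.41439800
P = 53.1700 * 0.94459407 * 0.41439800 - 54.2000 * 1.00000000 * 0.32770978 = 3.0509

Answer: Price = 3.0509


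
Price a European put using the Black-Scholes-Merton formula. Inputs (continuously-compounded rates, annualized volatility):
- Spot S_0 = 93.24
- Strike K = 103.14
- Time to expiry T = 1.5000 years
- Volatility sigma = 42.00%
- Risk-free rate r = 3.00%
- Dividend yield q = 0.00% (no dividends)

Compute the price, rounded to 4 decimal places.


d1 = (ln(S/K) + (r - q + 0.5*sigma^2) * T) / (sigma * sqrt(T)) = 0.14850425
d2 = d1 - sigma * sqrt(T) = -0.36588859
exp(-rT) = 0.95599748; exp(-qT) = 1.00000000
P = K * exp(-rT) * N(-d2) - S_0 * exp(-qT) * N(-d1)
N(-d1) = 0.44097241; N(-d2) = 0.64277590
P = 103.1400 * 0.95599748 * 0.64277590 - 93.2400 * 1.00000000 * 0.44097241 = 22.2625

Answer: Price = 22.2625


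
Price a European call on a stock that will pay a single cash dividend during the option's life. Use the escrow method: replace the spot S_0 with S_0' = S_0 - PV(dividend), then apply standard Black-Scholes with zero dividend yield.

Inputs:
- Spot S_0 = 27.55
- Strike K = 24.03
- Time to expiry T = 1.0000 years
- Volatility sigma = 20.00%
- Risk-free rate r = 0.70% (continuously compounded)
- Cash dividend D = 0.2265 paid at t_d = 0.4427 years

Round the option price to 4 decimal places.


Answer: Price = 4.2178

Derivation:
PV(D) = D * exp(-r * t_d) = 0.2265 * 0.99690590 = 0.22579919
S_0' = S_0 - PV(D) = 27.5500 - 0.22579919 = 27.32420081
d1 = (ln(S_0'/K) + (r + sigma^2/2)*T) / (sigma*sqrt(T)) = 0.77734868
d2 = d1 - sigma*sqrt(T) = 0.57734868
exp(-rT) = 0.99302444
N(d1) = 0.78152346; N(d2) = 0.71814803
C = S_0' * N(d1) - K * exp(-rT) * N(d2) = 27.32420081 * 0.78152346 - 24.0300 * 0.99302444 * 0.71814803 = 4.2178


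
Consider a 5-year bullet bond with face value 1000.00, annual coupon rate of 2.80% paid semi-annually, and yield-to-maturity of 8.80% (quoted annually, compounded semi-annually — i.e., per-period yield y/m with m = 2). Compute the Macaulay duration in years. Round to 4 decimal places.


Coupon per period c = face * coupon_rate / m = 14.000000
Periods per year m = 2; per-period yield y/m = 0.044000
Number of cashflows N = 10
Cashflows (t years, CF_t, discount factor 1/(1+y/m)^(m*t), PV):
  t = 0.5000: CF_t = 14.000000, DF = 0.957854, PV = 13.409962
  t = 1.0000: CF_t = 14.000000, DF = 0.917485, PV = 12.844791
  t = 1.5000: CF_t = 14.000000, DF = 0.878817, PV = 12.303440
  t = 2.0000: CF_t = 14.000000, DF = 0.841779, PV = 11.784904
  t = 2.5000: CF_t = 14.000000, DF = 0.806302, PV = 11.288222
  t = 3.0000: CF_t = 14.000000, DF = 0.772320, PV = 10.812473
  t = 3.5000: CF_t = 14.000000, DF = 0.739770, PV = 10.356775
  t = 4.0000: CF_t = 14.000000, DF = 0.708592, PV = 9.920283
  t = 4.5000: CF_t = 14.000000, DF = 0.678728, PV = 9.502186
  t = 5.0000: CF_t = 1014.000000, DF = 0.650122, PV = 659.223937
Price P = sum_t PV_t = 761.446972
Macaulay numerator sum_t t * PV_t:
  t * PV_t at t = 0.5000: 6.704981
  t * PV_t at t = 1.0000: 12.844791
  t * PV_t at t = 1.5000: 18.455159
  t * PV_t at t = 2.0000: 23.569808
  t * PV_t at t = 2.5000: 28.220555
  t * PV_t at t = 3.0000: 32.437420
  t * PV_t at t = 3.5000: 36.248713
  t * PV_t at t = 4.0000: 39.681131
  t * PV_t at t = 4.5000: 42.759839
  t * PV_t at t = 5.0000: 3296.119683
Macaulay duration D = (sum_t t * PV_t) / P = 3537.042079 / 761.446972 = 4.645159

Answer: Macaulay duration = 4.6452 years


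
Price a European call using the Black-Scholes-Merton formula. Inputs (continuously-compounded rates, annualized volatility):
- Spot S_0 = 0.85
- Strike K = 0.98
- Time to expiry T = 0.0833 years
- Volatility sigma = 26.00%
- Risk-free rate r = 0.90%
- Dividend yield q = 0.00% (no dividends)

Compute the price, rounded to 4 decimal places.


d1 = (ln(S/K) + (r - q + 0.5*sigma^2) * T) / (sigma * sqrt(T)) = -1.84901408
d2 = d1 - sigma * sqrt(T) = -1.92405460
exp(-rT) = 0.99925058; exp(-qT) = 1.00000000
C = S_0 * exp(-qT) * N(d1) - K * exp(-rT) * N(d2)
N(d1) = 0.03222789; N(d2) = 0.02717387
C = 0.8500 * 1.00000000 * 0.03222789 - 0.9800 * 0.99925058 * 0.02717387 = 0.0008

Answer: Price = 0.0008


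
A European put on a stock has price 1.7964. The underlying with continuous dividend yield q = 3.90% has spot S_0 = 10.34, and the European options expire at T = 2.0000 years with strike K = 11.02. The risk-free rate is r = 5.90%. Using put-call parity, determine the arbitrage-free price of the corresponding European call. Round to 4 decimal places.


Answer: Call price = 1.5671

Derivation:
Put-call parity: C - P = S_0 * exp(-qT) - K * exp(-rT).
S_0 * exp(-qT) = 10.3400 * 0.92496443 = 9.56413217
K * exp(-rT) = 11.0200 * 0.88869605 = 9.79343050
C = P + S*exp(-qT) - K*exp(-rT)
C = 1.7964 + 9.56413217 - 9.79343050 = 1.5671


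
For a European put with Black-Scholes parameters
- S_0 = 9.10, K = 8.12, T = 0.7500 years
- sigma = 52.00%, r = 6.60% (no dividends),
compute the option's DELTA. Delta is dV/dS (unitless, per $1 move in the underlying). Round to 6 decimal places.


d1 = 0.5881073247; d2 = 0.1377741148
phi(d1) = 0.3355871328; exp(-qT) = 1.0000000000; exp(-rT) = 0.9517051581
N(-d1) = 0.2782301285
Delta = -exp(-qT) * N(-d1) = -1.0000000000 * 0.2782301285 = -0.278230

Answer: Delta = -0.278230


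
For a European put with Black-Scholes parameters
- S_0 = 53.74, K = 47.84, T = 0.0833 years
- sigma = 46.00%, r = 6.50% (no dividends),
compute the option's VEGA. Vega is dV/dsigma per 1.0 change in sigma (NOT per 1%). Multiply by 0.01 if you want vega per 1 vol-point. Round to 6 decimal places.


Answer: Vega = 3.816378

Derivation:
d1 = 0.9831214216; d2 = 0.8503574205
phi(d1) = 0.2460544569; exp(-qT) = 1.0000000000; exp(-rT) = 0.9946001320
Vega = S * exp(-qT) * phi(d1) * sqrt(T) = 53.7400 * 1.0000000000 * 0.2460544569 * 0.2886173938 = 3.816378


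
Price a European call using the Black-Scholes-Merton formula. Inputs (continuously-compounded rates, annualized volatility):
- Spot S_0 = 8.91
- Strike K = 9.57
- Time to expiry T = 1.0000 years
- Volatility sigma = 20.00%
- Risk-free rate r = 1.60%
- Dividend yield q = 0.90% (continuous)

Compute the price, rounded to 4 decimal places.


d1 = (ln(S/K) + (r - q + 0.5*sigma^2) * T) / (sigma * sqrt(T)) = -0.22229482
d2 = d1 - sigma * sqrt(T) = -0.42229482
exp(-rT) = 0.98412732; exp(-qT) = 0.99104038
C = S_0 * exp(-qT) * N(d1) - K * exp(-rT) * N(d2)
N(d1) = 0.41204219; N(d2) = 0.33640492
C = 8.9100 * 0.99104038 * 0.41204219 - 9.5700 * 0.98412732 * 0.33640492 = 0.4701

Answer: Price = 0.4701


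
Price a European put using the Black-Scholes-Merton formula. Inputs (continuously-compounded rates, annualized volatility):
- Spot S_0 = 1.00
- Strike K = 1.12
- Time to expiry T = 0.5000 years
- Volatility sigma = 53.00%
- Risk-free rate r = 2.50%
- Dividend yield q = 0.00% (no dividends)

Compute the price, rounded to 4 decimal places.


d1 = (ln(S/K) + (r - q + 0.5*sigma^2) * T) / (sigma * sqrt(T)) = -0.08166065
d2 = d1 - sigma * sqrt(T) = -0.45642725
exp(-rT) = 0.98757780; exp(-qT) = 1.00000000
P = K * exp(-rT) * N(-d2) - S_0 * exp(-qT) * N(-d1)
N(-d1) = 0.53254172; N(-d2) = 0.67595861
P = 1.1200 * 0.98757780 * 0.67595861 - 1.0000 * 1.00000000 * 0.53254172 = 0.2151

Answer: Price = 0.2151


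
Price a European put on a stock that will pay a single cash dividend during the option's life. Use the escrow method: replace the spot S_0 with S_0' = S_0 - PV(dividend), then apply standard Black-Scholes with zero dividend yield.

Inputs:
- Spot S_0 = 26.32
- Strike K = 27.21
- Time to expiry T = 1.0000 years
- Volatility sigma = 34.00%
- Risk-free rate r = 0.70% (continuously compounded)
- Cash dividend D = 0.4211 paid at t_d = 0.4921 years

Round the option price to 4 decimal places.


PV(D) = D * exp(-r * t_d) = 0.4211 * 0.99656123 = 0.41965193
S_0' = S_0 - PV(D) = 26.3200 - 0.41965193 = 25.90034807
d1 = (ln(S_0'/K) + (r + sigma^2/2)*T) / (sigma*sqrt(T)) = 0.04550546
d2 = d1 - sigma*sqrt(T) = -0.29449454
exp(-rT) = 0.99302444
N(-d1) = 0.48185221; N(-d2) = 0.61580998
P = K * exp(-rT) * N(-d2) - S_0' * N(-d1) = 27.2100 * 0.99302444 * 0.61580998 - 25.90034807 * 0.48185221 = 4.1592

Answer: Price = 4.1592


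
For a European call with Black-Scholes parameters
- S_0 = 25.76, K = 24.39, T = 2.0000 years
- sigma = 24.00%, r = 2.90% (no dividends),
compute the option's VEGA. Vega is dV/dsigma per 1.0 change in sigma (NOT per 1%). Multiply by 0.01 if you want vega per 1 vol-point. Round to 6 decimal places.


d1 = 0.5016029566; d2 = 0.1621917017
phi(d1) = 0.3517828151; exp(-qT) = 1.0000000000; exp(-rT) = 0.9436499474
Vega = S * exp(-qT) * phi(d1) * sqrt(T) = 25.7600 * 1.0000000000 * 0.3517828151 * 1.4142135624 = 12.815498

Answer: Vega = 12.815498


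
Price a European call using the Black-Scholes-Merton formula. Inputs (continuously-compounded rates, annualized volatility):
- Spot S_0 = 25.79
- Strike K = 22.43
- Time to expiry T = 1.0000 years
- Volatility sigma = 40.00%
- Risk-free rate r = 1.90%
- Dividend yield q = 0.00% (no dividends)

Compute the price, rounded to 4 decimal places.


Answer: Price = 5.9688

Derivation:
d1 = (ln(S/K) + (r - q + 0.5*sigma^2) * T) / (sigma * sqrt(T)) = 0.59646868
d2 = d1 - sigma * sqrt(T) = 0.19646868
exp(-rT) = 0.98117936; exp(-qT) = 1.00000000
C = S_0 * exp(-qT) * N(d1) - K * exp(-rT) * N(d2)
N(d1) = 0.72456891; N(d2) = 0.57787833
C = 25.7900 * 1.00000000 * 0.72456891 - 22.4300 * 0.98117936 * 0.57787833 = 5.9688


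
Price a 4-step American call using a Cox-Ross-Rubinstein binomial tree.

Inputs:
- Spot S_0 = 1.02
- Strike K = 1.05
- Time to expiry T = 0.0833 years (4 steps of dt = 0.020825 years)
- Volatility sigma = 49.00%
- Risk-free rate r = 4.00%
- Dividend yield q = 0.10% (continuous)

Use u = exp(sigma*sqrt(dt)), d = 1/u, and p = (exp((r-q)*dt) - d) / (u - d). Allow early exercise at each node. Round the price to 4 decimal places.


dt = T/N = 0.020825
u = exp(sigma*sqrt(dt)) = 1.073271; d = 1/u = 0.931731
p = (exp((r-q)*dt) - d) / (u - d) = 0.488070
Discount per step: exp(-r*dt) = 0.999167
Stock lattice S(k, i) with i counting down-moves:
  k=0: S(0,0) = 1.0200
  k=1: S(1,0) = 1.0947; S(1,1) = 0.9504
  k=2: S(2,0) = 1.1749; S(2,1) = 1.0200; S(2,2) = 0.8855
  k=3: S(3,0) = 1.2610; S(3,1) = 1.0947; S(3,2) = 0.9504; S(3,3) = 0.8250
  k=4: S(4,0) = 1.3534; S(4,1) = 1.1749; S(4,2) = 1.0200; S(4,3) = 0.8855; S(4,4) = 0.7687
Terminal payoffs V(N, i) = max(S_T - K, 0):
  V(4,0) = 0.303438; V(4,1) = 0.124949; V(4,2) = 0.000000; V(4,3) = 0.000000; V(4,4) = 0.000000
Backward induction: V(k, i) = exp(-r*dt) * [p * V(k+1, i) + (1-p) * V(k+1, i+1)]; then take max(V_cont, immediate exercise) for American.
  V(3,0) = exp(-r*dt) * [p*0.303438 + (1-p)*0.124949] = 0.211888; exercise = 0.211040; V(3,0) = max -> 0.211888
  V(3,1) = exp(-r*dt) * [p*0.124949 + (1-p)*0.000000] = 0.060933; exercise = 0.044737; V(3,1) = max -> 0.060933
  V(3,2) = exp(-r*dt) * [p*0.000000 + (1-p)*0.000000] = 0.000000; exercise = 0.000000; V(3,2) = max -> 0.000000
  V(3,3) = exp(-r*dt) * [p*0.000000 + (1-p)*0.000000] = 0.000000; exercise = 0.000000; V(3,3) = max -> 0.000000
  V(2,0) = exp(-r*dt) * [p*0.211888 + (1-p)*0.060933] = 0.134497; exercise = 0.124949; V(2,0) = max -> 0.134497
  V(2,1) = exp(-r*dt) * [p*0.060933 + (1-p)*0.000000] = 0.029715; exercise = 0.000000; V(2,1) = max -> 0.029715
  V(2,2) = exp(-r*dt) * [p*0.000000 + (1-p)*0.000000] = 0.000000; exercise = 0.000000; V(2,2) = max -> 0.000000
  V(1,0) = exp(-r*dt) * [p*0.134497 + (1-p)*0.029715] = 0.080789; exercise = 0.044737; V(1,0) = max -> 0.080789
  V(1,1) = exp(-r*dt) * [p*0.029715 + (1-p)*0.000000] = 0.014491; exercise = 0.000000; V(1,1) = max -> 0.014491
  V(0,0) = exp(-r*dt) * [p*0.080789 + (1-p)*0.014491] = 0.046810; exercise = 0.000000; V(0,0) = max -> 0.046810

Answer: Price = V(0,0) = 0.0468


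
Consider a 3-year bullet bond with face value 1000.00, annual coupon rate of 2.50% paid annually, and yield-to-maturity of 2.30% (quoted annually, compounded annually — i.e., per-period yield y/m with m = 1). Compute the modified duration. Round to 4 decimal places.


Coupon per period c = face * coupon_rate / m = 25.000000
Periods per year m = 1; per-period yield y/m = 0.023000
Number of cashflows N = 3
Cashflows (t years, CF_t, discount factor 1/(1+y/m)^(m*t), PV):
  t = 1.0000: CF_t = 25.000000, DF = 0.977517, PV = 24.437928
  t = 2.0000: CF_t = 25.000000, DF = 0.955540, PV = 23.888492
  t = 3.0000: CF_t = 1025.000000, DF = 0.934056, PV = 957.407806
Price P = sum_t PV_t = 1005.734226
First compute Macaulay numerator sum_t t * PV_t:
  t * PV_t at t = 1.0000: 24.437928
  t * PV_t at t = 2.0000: 47.776985
  t * PV_t at t = 3.0000: 2872.223419
Macaulay duration D = 2944.438332 / 1005.734226 = 2.927651
Modified duration = D / (1 + y/m) = 2.927651 / (1 + 0.023000) = 2.861828

Answer: Modified duration = 2.8618


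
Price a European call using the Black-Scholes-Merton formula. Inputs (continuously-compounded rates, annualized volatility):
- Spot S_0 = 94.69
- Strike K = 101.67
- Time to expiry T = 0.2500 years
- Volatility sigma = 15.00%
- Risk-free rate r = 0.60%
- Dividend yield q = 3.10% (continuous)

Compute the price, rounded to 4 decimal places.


d1 = (ln(S/K) + (r - q + 0.5*sigma^2) * T) / (sigma * sqrt(T)) = -0.99415168
d2 = d1 - sigma * sqrt(T) = -1.06915168
exp(-rT) = 0.99850112; exp(-qT) = 0.99227995
C = S_0 * exp(-qT) * N(d1) - K * exp(-rT) * N(d2)
N(d1) = 0.16007451; N(d2) = 0.14250066
C = 94.6900 * 0.99227995 * 0.16007451 - 101.6700 * 0.99850112 * 0.14250066 = 0.5741

Answer: Price = 0.5741


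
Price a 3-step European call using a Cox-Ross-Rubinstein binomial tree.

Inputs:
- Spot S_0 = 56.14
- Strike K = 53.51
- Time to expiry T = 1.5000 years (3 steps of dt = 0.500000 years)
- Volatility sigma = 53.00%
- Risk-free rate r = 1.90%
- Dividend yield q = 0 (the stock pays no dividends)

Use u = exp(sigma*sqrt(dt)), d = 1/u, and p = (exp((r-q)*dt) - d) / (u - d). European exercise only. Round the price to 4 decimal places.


Answer: Price = V(0,0) = 16.9739

Derivation:
dt = T/N = 0.500000
u = exp(sigma*sqrt(dt)) = 1.454652; d = 1/u = 0.687450
p = (exp((r-q)*dt) - d) / (u - d) = 0.419831
Discount per step: exp(-r*dt) = 0.990545
Stock lattice S(k, i) with i counting down-moves:
  k=0: S(0,0) = 56.1400
  k=1: S(1,0) = 81.6642; S(1,1) = 38.5934
  k=2: S(2,0) = 118.7929; S(2,1) = 56.1400; S(2,2) = 26.5310
  k=3: S(3,0) = 172.8023; S(3,1) = 81.6642; S(3,2) = 38.5934; S(3,3) = 18.2388
Terminal payoffs V(N, i) = max(S_T - K, 0):
  V(3,0) = 119.292332; V(3,1) = 28.154155; V(3,2) = 0.000000; V(3,3) = 0.000000
Backward induction: V(k, i) = exp(-r*dt) * [p * V(k+1, i) + (1-p) * V(k+1, i+1)].
  V(2,0) = exp(-r*dt) * [p*119.292332 + (1-p)*28.154155] = 65.788852
  V(2,1) = exp(-r*dt) * [p*28.154155 + (1-p)*0.000000] = 11.708240
  V(2,2) = exp(-r*dt) * [p*0.000000 + (1-p)*0.000000] = 0.000000
  V(1,0) = exp(-r*dt) * [p*65.788852 + (1-p)*11.708240] = 34.087604
  V(1,1) = exp(-r*dt) * [p*11.708240 + (1-p)*0.000000] = 4.869011
  V(0,0) = exp(-r*dt) * [p*34.087604 + (1-p)*4.869011] = 16.973874


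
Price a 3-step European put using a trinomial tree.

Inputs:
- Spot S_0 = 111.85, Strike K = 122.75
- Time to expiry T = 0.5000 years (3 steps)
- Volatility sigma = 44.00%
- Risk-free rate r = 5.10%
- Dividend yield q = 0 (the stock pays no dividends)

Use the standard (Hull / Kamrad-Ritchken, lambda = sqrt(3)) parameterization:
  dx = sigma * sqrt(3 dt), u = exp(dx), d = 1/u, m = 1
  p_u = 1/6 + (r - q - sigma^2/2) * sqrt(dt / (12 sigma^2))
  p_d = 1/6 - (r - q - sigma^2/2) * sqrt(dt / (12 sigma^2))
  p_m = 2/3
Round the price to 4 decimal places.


dt = T/N = 0.166667; dx = sigma*sqrt(3*dt) = 0.311127
u = exp(dx) = 1.364963; d = 1/u = 0.732621
p_u = 0.154399, p_m = 0.666667, p_d = 0.178934
Discount per step: exp(-r*dt) = 0.991536
Stock lattice S(k, j) with j the centered position index:
  k=0: S(0,+0) = 111.8500
  k=1: S(1,-1) = 81.9436; S(1,+0) = 111.8500; S(1,+1) = 152.6711
  k=2: S(2,-2) = 60.0336; S(2,-1) = 81.9436; S(2,+0) = 111.8500; S(2,+1) = 152.6711; S(2,+2) = 208.3903
  k=3: S(3,-3) = 43.9819; S(3,-2) = 60.0336; S(3,-1) = 81.9436; S(3,+0) = 111.8500; S(3,+1) = 152.6711; S(3,+2) = 208.3903; S(3,+3) = 284.4449
Terminal payoffs V(N, j) = max(K - S_T, 0):
  V(3,-3) = 78.768120; V(3,-2) = 62.716381; V(3,-1) = 40.806359; V(3,+0) = 10.900000; V(3,+1) = 0.000000; V(3,+2) = 0.000000; V(3,+3) = 0.000000
Backward induction: V(k, j) = exp(-r*dt) * [p_u * V(k+1, j+1) + p_m * V(k+1, j) + p_d * V(k+1, j-1)]
  V(2,-2) = exp(-r*dt) * [p_u*40.806359 + p_m*62.716381 + p_d*78.768120] = 61.679179
  V(2,-1) = exp(-r*dt) * [p_u*10.900000 + p_m*40.806359 + p_d*62.716381] = 39.769796
  V(2,+0) = exp(-r*dt) * [p_u*0.000000 + p_m*10.900000 + p_d*40.806359] = 14.445002
  V(2,+1) = exp(-r*dt) * [p_u*0.000000 + p_m*0.000000 + p_d*10.900000] = 1.933872
  V(2,+2) = exp(-r*dt) * [p_u*0.000000 + p_m*0.000000 + p_d*0.000000] = 0.000000
  V(1,-1) = exp(-r*dt) * [p_u*14.445002 + p_m*39.769796 + p_d*61.679179] = 39.443296
  V(1,+0) = exp(-r*dt) * [p_u*1.933872 + p_m*14.445002 + p_d*39.769796] = 16.900488
  V(1,+1) = exp(-r*dt) * [p_u*0.000000 + p_m*1.933872 + p_d*14.445002] = 3.841159
  V(0,+0) = exp(-r*dt) * [p_u*3.841159 + p_m*16.900488 + p_d*39.443296] = 18.757688

Answer: Price = V(0,0) = 18.7577


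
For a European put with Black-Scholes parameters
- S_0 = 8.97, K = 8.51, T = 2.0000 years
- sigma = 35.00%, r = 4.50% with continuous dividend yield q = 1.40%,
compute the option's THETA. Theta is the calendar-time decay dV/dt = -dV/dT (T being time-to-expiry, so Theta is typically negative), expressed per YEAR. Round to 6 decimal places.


d1 = 0.4791026916; d2 = -0.0158720552
phi(d1) = 0.3556855490; exp(-qT) = 0.9723883668; exp(-rT) = 0.9139311853
Theta = -S*exp(-qT)*phi(d1)*sigma/(2*sqrt(T)) + r*K*exp(-rT)*N(-d2) - q*S*exp(-qT)*N(-d1)
N(-d1) = 0.3159327875; N(-d2) = 0.5063317681; sqrt(T) = 1.4142135624
Term 1 = -8.9700 * 0.9723883668 * 0.3556855490 * 0.3500 / (2 * 1.4142135624) = -0.3839029675
Term 2 = 0.0450 * 8.5100 * 0.9139311853 * 0.5063317681 = 0.1772110289
Term 3 = -0.0140 * 8.9700 * 0.9723883668 * 0.3159327875 = -0.0385793523
Theta = -0.3839029675 + (0.1772110289) + (-0.0385793523) = -0.245271

Answer: Theta = -0.245271


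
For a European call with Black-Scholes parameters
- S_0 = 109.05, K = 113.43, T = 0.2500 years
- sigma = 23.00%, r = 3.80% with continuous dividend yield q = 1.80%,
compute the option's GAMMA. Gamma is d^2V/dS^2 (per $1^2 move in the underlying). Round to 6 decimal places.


Answer: Gamma = 0.030759

Derivation:
d1 = -0.2414514254; d2 = -0.3564514254
phi(d1) = 0.3874812073; exp(-qT) = 0.9955101098; exp(-rT) = 0.9905449824
Gamma = exp(-qT) * phi(d1) / (S * sigma * sqrt(T)) = 0.9955101098 * 0.3874812073 / (109.0500 * 0.2300 * 0.5000000000) = 0.030759


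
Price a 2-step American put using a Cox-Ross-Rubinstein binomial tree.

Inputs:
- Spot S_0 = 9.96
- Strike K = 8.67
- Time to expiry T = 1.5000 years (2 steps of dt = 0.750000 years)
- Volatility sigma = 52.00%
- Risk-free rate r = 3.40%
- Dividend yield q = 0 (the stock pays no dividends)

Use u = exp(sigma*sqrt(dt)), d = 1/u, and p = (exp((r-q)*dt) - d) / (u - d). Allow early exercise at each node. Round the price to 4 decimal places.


Answer: Price = V(0,0) = 1.4932

Derivation:
dt = T/N = 0.750000
u = exp(sigma*sqrt(dt)) = 1.568835; d = 1/u = 0.637416
p = (exp((r-q)*dt) - d) / (u - d) = 0.417011
Discount per step: exp(-r*dt) = 0.974822
Stock lattice S(k, i) with i counting down-moves:
  k=0: S(0,0) = 9.9600
  k=1: S(1,0) = 15.6256; S(1,1) = 6.3487
  k=2: S(2,0) = 24.5140; S(2,1) = 9.9600; S(2,2) = 4.0467
Terminal payoffs V(N, i) = max(K - S_T, 0):
  V(2,0) = 0.000000; V(2,1) = 0.000000; V(2,2) = 4.623264
Backward induction: V(k, i) = exp(-r*dt) * [p * V(k+1, i) + (1-p) * V(k+1, i+1)]; then take max(V_cont, immediate exercise) for American.
  V(1,0) = exp(-r*dt) * [p*0.000000 + (1-p)*0.000000] = 0.000000; exercise = 0.000000; V(1,0) = max -> 0.000000
  V(1,1) = exp(-r*dt) * [p*0.000000 + (1-p)*4.623264] = 2.627450; exercise = 2.321339; V(1,1) = max -> 2.627450
  V(0,0) = exp(-r*dt) * [p*0.000000 + (1-p)*2.627450] = 1.493207; exercise = 0.000000; V(0,0) = max -> 1.493207


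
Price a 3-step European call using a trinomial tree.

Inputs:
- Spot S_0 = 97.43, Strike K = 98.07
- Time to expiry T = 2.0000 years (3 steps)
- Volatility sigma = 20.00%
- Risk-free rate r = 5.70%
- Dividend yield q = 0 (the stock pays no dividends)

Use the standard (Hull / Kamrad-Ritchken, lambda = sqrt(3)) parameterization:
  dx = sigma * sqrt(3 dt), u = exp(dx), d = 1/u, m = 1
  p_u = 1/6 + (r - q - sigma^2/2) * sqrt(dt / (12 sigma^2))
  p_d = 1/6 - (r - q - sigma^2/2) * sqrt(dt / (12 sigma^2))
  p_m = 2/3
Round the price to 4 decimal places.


dt = T/N = 0.666667; dx = sigma*sqrt(3*dt) = 0.282843
u = exp(dx) = 1.326896; d = 1/u = 0.753638
p_u = 0.210272, p_m = 0.666667, p_d = 0.123062
Discount per step: exp(-r*dt) = 0.962713
Stock lattice S(k, j) with j the centered position index:
  k=0: S(0,+0) = 97.4300
  k=1: S(1,-1) = 73.4270; S(1,+0) = 97.4300; S(1,+1) = 129.2795
  k=2: S(2,-2) = 55.3374; S(2,-1) = 73.4270; S(2,+0) = 97.4300; S(2,+1) = 129.2795; S(2,+2) = 171.5405
  k=3: S(3,-3) = 41.7044; S(3,-2) = 55.3374; S(3,-1) = 73.4270; S(3,+0) = 97.4300; S(3,+1) = 129.2795; S(3,+2) = 171.5405; S(3,+3) = 227.6165
Terminal payoffs V(N, j) = max(S_T - K, 0):
  V(3,-3) = 0.000000; V(3,-2) = 0.000000; V(3,-1) = 0.000000; V(3,+0) = 0.000000; V(3,+1) = 31.209520; V(3,+2) = 73.470535; V(3,+3) = 129.546526
Backward induction: V(k, j) = exp(-r*dt) * [p_u * V(k+1, j+1) + p_m * V(k+1, j) + p_d * V(k+1, j-1)]
  V(2,-2) = exp(-r*dt) * [p_u*0.000000 + p_m*0.000000 + p_d*0.000000] = 0.000000
  V(2,-1) = exp(-r*dt) * [p_u*0.000000 + p_m*0.000000 + p_d*0.000000] = 0.000000
  V(2,+0) = exp(-r*dt) * [p_u*31.209520 + p_m*0.000000 + p_d*0.000000] = 6.317780
  V(2,+1) = exp(-r*dt) * [p_u*73.470535 + p_m*31.209520 + p_d*0.000000] = 34.903266
  V(2,+2) = exp(-r*dt) * [p_u*129.546526 + p_m*73.470535 + p_d*31.209520] = 77.075769
  V(1,-1) = exp(-r*dt) * [p_u*6.317780 + p_m*0.000000 + p_d*0.000000] = 1.278916
  V(1,+0) = exp(-r*dt) * [p_u*34.903266 + p_m*6.317780 + p_d*0.000000] = 11.120315
  V(1,+1) = exp(-r*dt) * [p_u*77.075769 + p_m*34.903266 + p_d*6.317780] = 38.752243
  V(0,+0) = exp(-r*dt) * [p_u*38.752243 + p_m*11.120315 + p_d*1.278916] = 15.133293

Answer: Price = V(0,0) = 15.1333


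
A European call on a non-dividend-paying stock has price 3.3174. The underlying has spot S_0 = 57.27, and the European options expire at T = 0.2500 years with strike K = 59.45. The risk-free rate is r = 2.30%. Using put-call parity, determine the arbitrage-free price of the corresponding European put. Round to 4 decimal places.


Answer: Put price = 5.1565

Derivation:
Put-call parity: C - P = S_0 * exp(-qT) - K * exp(-rT).
S_0 * exp(-qT) = 57.2700 * 1.00000000 = 57.27000000
K * exp(-rT) = 59.4500 * 0.99426650 = 59.10914340
P = C - S*exp(-qT) + K*exp(-rT)
P = 3.3174 - 57.27000000 + 59.10914340 = 5.1565


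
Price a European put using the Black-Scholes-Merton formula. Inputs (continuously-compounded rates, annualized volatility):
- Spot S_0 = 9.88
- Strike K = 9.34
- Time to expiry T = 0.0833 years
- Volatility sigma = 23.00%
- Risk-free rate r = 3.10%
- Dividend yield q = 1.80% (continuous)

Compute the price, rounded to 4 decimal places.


Answer: Price = 0.0683

Derivation:
d1 = (ln(S/K) + (r - q + 0.5*sigma^2) * T) / (sigma * sqrt(T)) = 0.89621349
d2 = d1 - sigma * sqrt(T) = 0.82983149
exp(-rT) = 0.99742103; exp(-qT) = 0.99850172
P = K * exp(-rT) * N(-d2) - S_0 * exp(-qT) * N(-d1)
N(-d1) = 0.18506938; N(-d2) = 0.20331703
P = 9.3400 * 0.99742103 * 0.20331703 - 9.8800 * 0.99850172 * 0.18506938 = 0.0683


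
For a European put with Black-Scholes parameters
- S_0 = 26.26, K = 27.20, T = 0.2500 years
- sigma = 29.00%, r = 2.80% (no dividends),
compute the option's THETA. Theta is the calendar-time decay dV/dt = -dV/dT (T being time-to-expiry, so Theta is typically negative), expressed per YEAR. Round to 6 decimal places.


Answer: Theta = -2.557972

Derivation:
d1 = -0.1217765823; d2 = -0.2667765823
phi(d1) = 0.3959951556; exp(-qT) = 1.0000000000; exp(-rT) = 0.9930244429
Theta = -S*exp(-qT)*phi(d1)*sigma/(2*sqrt(T)) + r*K*exp(-rT)*N(-d2) - q*S*exp(-qT)*N(-d1)
N(-d1) = 0.5484620197; N(-d2) = 0.6051794072; sqrt(T) = 0.5000000000
Term 1 = -26.2600 * 1.0000000000 * 0.3959951556 * 0.2900 / (2 * 0.5000000000) = -3.0156615080
Term 2 = 0.0280 * 27.2000 * 0.9930244429 * 0.6051794072 = 0.4576895699
Term 3 = 0 (no dividend yield, q = 0)
Theta = -3.0156615080 + (0.4576895699) + (0.0000000000) = -2.557972


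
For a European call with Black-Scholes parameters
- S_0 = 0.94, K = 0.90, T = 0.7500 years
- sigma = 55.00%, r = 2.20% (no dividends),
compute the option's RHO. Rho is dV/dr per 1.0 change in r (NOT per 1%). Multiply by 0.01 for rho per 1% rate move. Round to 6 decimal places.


Answer: Rho = 0.302314

Derivation:
d1 = 0.3640930607; d2 = -0.1122209114
phi(d1) = 0.3733569257; exp(-qT) = 1.0000000000; exp(-rT) = 0.9836353794
N(d2) = 0.4553241245
Rho = K*T*exp(-rT)*N(d2) = 0.9000 * 0.7500 * 0.9836353794 * 0.4553241245 = 0.302314


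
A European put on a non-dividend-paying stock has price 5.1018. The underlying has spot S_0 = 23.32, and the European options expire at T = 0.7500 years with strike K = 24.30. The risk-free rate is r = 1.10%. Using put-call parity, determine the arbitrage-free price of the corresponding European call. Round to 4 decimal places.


Put-call parity: C - P = S_0 * exp(-qT) - K * exp(-rT).
S_0 * exp(-qT) = 23.3200 * 1.00000000 = 23.32000000
K * exp(-rT) = 24.3000 * 0.99178394 = 24.10034969
C = P + S*exp(-qT) - K*exp(-rT)
C = 5.1018 + 23.32000000 - 24.10034969 = 4.3215

Answer: Call price = 4.3215


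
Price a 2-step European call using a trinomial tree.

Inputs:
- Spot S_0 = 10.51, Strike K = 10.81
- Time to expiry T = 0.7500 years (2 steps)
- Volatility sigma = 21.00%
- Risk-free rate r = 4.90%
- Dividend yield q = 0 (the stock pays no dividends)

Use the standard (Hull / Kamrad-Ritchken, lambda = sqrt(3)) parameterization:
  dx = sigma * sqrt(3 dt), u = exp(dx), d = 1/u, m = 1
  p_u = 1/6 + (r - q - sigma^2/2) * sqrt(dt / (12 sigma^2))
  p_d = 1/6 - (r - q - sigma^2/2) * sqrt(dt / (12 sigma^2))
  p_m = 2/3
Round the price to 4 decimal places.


dt = T/N = 0.375000; dx = sigma*sqrt(3*dt) = 0.222739
u = exp(dx) = 1.249494; d = 1/u = 0.800324
p_u = 0.189353, p_m = 0.666667, p_d = 0.143980
Discount per step: exp(-r*dt) = 0.981793
Stock lattice S(k, j) with j the centered position index:
  k=0: S(0,+0) = 10.5100
  k=1: S(1,-1) = 8.4114; S(1,+0) = 10.5100; S(1,+1) = 13.1322
  k=2: S(2,-2) = 6.7318; S(2,-1) = 8.4114; S(2,+0) = 10.5100; S(2,+1) = 13.1322; S(2,+2) = 16.4086
Terminal payoffs V(N, j) = max(S_T - K, 0):
  V(2,-2) = 0.000000; V(2,-1) = 0.000000; V(2,+0) = 0.000000; V(2,+1) = 2.322182; V(2,+2) = 5.598581
Backward induction: V(k, j) = exp(-r*dt) * [p_u * V(k+1, j+1) + p_m * V(k+1, j) + p_d * V(k+1, j-1)]
  V(1,-1) = exp(-r*dt) * [p_u*0.000000 + p_m*0.000000 + p_d*0.000000] = 0.000000
  V(1,+0) = exp(-r*dt) * [p_u*2.322182 + p_m*0.000000 + p_d*0.000000] = 0.431706
  V(1,+1) = exp(-r*dt) * [p_u*5.598581 + p_m*2.322182 + p_d*0.000000] = 2.560741
  V(0,+0) = exp(-r*dt) * [p_u*2.560741 + p_m*0.431706 + p_d*0.000000] = 0.758620

Answer: Price = V(0,0) = 0.7586


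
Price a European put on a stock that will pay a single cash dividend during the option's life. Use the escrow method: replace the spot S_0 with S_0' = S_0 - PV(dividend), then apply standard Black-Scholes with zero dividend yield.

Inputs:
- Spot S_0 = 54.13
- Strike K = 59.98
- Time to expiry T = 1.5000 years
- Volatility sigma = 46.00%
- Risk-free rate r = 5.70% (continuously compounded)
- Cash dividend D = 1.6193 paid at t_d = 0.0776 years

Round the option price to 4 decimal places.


PV(D) = D * exp(-r * t_d) = 1.6193 * 0.99558657 = 1.61215333
S_0' = S_0 - PV(D) = 54.1300 - 1.61215333 = 52.51784667
d1 = (ln(S_0'/K) + (r + sigma^2/2)*T) / (sigma*sqrt(T)) = 0.19763100
d2 = d1 - sigma*sqrt(T) = -0.36575164
exp(-rT) = 0.91805314
N(-d1) = 0.42166689; N(-d2) = 0.64272480
P = K * exp(-rT) * N(-d2) - S_0' * N(-d1) = 59.9800 * 0.91805314 * 0.64272480 - 52.51784667 * 0.42166689 = 13.2465

Answer: Price = 13.2465


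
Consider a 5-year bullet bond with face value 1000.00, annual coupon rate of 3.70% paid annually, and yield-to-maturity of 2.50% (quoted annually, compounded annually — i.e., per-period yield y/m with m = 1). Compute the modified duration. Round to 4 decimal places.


Answer: Modified duration = 4.5525

Derivation:
Coupon per period c = face * coupon_rate / m = 37.000000
Periods per year m = 1; per-period yield y/m = 0.025000
Number of cashflows N = 5
Cashflows (t years, CF_t, discount factor 1/(1+y/m)^(m*t), PV):
  t = 1.0000: CF_t = 37.000000, DF = 0.975610, PV = 36.097561
  t = 2.0000: CF_t = 37.000000, DF = 0.951814, PV = 35.217133
  t = 3.0000: CF_t = 37.000000, DF = 0.928599, PV = 34.358178
  t = 4.0000: CF_t = 37.000000, DF = 0.905951, PV = 33.520174
  t = 5.0000: CF_t = 1037.000000, DF = 0.883854, PV = 916.556896
Price P = sum_t PV_t = 1055.749942
First compute Macaulay numerator sum_t t * PV_t:
  t * PV_t at t = 1.0000: 36.097561
  t * PV_t at t = 2.0000: 70.434265
  t * PV_t at t = 3.0000: 103.074535
  t * PV_t at t = 4.0000: 134.080695
  t * PV_t at t = 5.0000: 4582.784481
Macaulay duration D = 4926.471538 / 1055.749942 = 4.666324
Modified duration = D / (1 + y/m) = 4.666324 / (1 + 0.025000) = 4.552511


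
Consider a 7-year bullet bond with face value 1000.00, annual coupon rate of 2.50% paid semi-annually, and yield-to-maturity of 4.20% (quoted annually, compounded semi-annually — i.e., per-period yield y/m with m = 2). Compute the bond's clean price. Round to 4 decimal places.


Coupon per period c = face * coupon_rate / m = 12.500000
Periods per year m = 2; per-period yield y/m = 0.021000
Number of cashflows N = 14
Cashflows (t years, CF_t, discount factor 1/(1+y/m)^(m*t), PV):
  t = 0.5000: CF_t = 12.500000, DF = 0.979432, PV = 12.242899
  t = 1.0000: CF_t = 12.500000, DF = 0.959287, PV = 11.991086
  t = 1.5000: CF_t = 12.500000, DF = 0.939556, PV = 11.744453
  t = 2.0000: CF_t = 12.500000, DF = 0.920231, PV = 11.502892
  t = 2.5000: CF_t = 12.500000, DF = 0.901304, PV = 11.266300
  t = 3.0000: CF_t = 12.500000, DF = 0.882766, PV = 11.034574
  t = 3.5000: CF_t = 12.500000, DF = 0.864609, PV = 10.807614
  t = 4.0000: CF_t = 12.500000, DF = 0.846826, PV = 10.585322
  t = 4.5000: CF_t = 12.500000, DF = 0.829408, PV = 10.367602
  t = 5.0000: CF_t = 12.500000, DF = 0.812349, PV = 10.154361
  t = 5.5000: CF_t = 12.500000, DF = 0.795640, PV = 9.945505
  t = 6.0000: CF_t = 12.500000, DF = 0.779276, PV = 9.740945
  t = 6.5000: CF_t = 12.500000, DF = 0.763247, PV = 9.540593
  t = 7.0000: CF_t = 1012.500000, DF = 0.747549, PV = 756.893268
Price P = sum_t PV_t = 897.817415

Answer: Price = 897.8174
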